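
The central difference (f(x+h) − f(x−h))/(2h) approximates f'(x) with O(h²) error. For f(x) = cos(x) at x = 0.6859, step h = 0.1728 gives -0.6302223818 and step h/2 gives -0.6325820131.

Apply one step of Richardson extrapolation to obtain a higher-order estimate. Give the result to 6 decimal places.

-0.633369

With r = 2 the leading error scales as h^2, so the weight is 2^2 = 4.
4*(-0.6325820131) − (-0.6302223818) = -1.9001056706
Divide by 2^2 − 1 = 3.
Extrapolated: (-1.9001056706) / 3 = -0.6333685569
Correction |R − A(h/2)| = 7.865e-04; gap |A(h/2) − A(h)| = 2.360e-03.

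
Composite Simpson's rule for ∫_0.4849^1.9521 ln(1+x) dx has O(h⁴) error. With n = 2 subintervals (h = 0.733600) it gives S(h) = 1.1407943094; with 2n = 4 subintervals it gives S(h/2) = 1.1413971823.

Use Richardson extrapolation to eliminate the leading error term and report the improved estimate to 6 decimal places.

1.141437

With r = 4 the leading error scales as h^4, so the weight is 2^4 = 16.
Numerator 16×A(h/2) − A(h) = 16×1.1413971823 − 1.1407943094 = 17.1215606074
R = 17.1215606074/15 = 1.1414373738
Shift from A(h/2): +0.0000401915.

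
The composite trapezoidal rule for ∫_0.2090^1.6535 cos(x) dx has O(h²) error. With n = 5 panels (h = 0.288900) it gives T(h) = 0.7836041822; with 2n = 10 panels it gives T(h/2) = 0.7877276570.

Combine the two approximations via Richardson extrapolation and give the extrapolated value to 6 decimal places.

r = 2: numerator weight 4, denominator 3.
2^2*A(h/2) = 3.1509106280; minus A(h) gives 2.3673064458.
Divide by 2^2 − 1 = 3.
Extrapolated: 2.3673064458 / 3 = 0.7891021486
Shift from A(h/2): +0.0013744916.

0.789102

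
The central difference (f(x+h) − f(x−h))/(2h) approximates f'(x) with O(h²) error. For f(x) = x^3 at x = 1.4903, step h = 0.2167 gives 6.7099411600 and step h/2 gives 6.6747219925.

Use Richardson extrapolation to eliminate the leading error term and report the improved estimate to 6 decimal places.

Order 2 gives 2^r = 4 and 2^r − 1 = 3.
4*6.6747219925 = 26.6988879700; 26.6988879700 − 6.7099411600 = 19.9889468100
19.9889468100 ÷ 3 = 6.6629822700

6.662982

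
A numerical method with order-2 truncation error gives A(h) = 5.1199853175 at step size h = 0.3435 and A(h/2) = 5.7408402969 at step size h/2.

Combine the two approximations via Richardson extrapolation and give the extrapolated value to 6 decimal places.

5.947792

r = 2, so 2^r = 4.
A(h/2) − A(h) = 5.7408402969 − 5.1199853175 = 0.6208549794
Correction (A(h/2) − A(h))/(4 − 1) = 0.6208549794/3 = 0.2069516598
R = A(h/2) + (A(h/2) − A(h))/3 = 5.7408402969 + 0.2069516598 = 5.9477919567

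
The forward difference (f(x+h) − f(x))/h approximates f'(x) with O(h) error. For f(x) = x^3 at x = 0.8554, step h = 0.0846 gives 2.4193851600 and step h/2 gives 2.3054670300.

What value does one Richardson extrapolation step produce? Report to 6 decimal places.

Leading term ∝ h^1; use weight 2 = 2^1.
2^1×A(h/2) = 4.6109340600; minus A(h) gives 2.1915489000.
R = 2.1915489000/1 = 2.1915489000

2.191549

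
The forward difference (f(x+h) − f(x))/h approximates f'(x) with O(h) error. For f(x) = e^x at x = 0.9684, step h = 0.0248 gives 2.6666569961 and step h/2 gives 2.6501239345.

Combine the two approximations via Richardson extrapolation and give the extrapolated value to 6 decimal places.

2.633591

With r = 1 the leading error scales as h^1, so the weight is 2^1 = 2.
2 × 2.6501239345 = 5.3002478690; 5.3002478690 − 2.6666569961 = 2.6335908729
Denominator 2 − 1 = 1.
R = 2.6335908729/1 = 2.6335908729
Shift from A(h/2): −0.0165330616.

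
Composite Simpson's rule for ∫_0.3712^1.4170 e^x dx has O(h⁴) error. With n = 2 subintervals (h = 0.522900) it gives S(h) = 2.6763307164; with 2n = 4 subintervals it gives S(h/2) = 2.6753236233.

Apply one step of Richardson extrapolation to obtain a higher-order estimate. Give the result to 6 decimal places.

Error is O(h^4); halving h shrinks it by 2^4 = 16.
Top: 16(2.6753236233) − (2.6763307164) = 40.1288472564
Denominator 16 − 1 = 15.
Extrapolated: 40.1288472564 / 15 = 2.6752564838

2.675256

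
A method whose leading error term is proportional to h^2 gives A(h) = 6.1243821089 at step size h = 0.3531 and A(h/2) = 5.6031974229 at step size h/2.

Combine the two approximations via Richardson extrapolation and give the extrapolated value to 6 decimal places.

5.429469

Order 2 gives 2^r = 4 and 2^r − 1 = 3.
Numerator 4×A(h/2) − A(h) = 4×5.6031974229 − 6.1243821089 = 16.2884075827
Denominator 4 − 1 = 3.
(4×5.6031974229 − 6.1243821089)/(4 − 1) = 5.4294691942
Shift from A(h/2): −0.1737282287.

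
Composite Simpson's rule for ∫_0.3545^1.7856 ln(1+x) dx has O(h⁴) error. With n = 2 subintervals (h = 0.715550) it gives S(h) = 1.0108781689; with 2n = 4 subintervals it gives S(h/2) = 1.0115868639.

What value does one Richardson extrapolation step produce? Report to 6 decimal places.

1.011634

r = 4: numerator weight 16, denominator 15.
2^4 × A(h/2) = 16.1853898224; minus A(h) gives 15.1745116535.
15.1745116535 ÷ 15 = 1.0116341102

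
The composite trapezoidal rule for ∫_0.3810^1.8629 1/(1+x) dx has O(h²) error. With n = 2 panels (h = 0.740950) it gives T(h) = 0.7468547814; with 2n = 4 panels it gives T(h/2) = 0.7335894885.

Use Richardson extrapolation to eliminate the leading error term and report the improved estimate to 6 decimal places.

0.729168

Method order is 2; weight 2^2 = 4.
Difference of the inputs: 0.7335894885 − 0.7468547814 = -0.0132652929
Correction (A(h/2) − A(h))/(4 − 1) = (-0.0132652929)/3 = -0.0044217643
R = A(h/2) + (A(h/2) − A(h))/3 = 0.7335894885 − 0.0044217643 = 0.7291677242
Gap between inputs: 1.327e-02; correction applied: −0.0044217643.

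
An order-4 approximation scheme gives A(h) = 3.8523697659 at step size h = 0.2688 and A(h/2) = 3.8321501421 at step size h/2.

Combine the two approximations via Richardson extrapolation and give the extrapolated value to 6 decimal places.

The method has order 4: 2^4 = 16.
Difference of the inputs: 3.8321501421 − 3.8523697659 = -0.0202196238
Divide by 2^4 − 1 = 15: (-0.0202196238)/15 = -0.0013479749
R = A(h/2) + (A(h/2) − A(h))/15 = 3.8321501421 − 0.0013479749 = 3.8308021672

3.830802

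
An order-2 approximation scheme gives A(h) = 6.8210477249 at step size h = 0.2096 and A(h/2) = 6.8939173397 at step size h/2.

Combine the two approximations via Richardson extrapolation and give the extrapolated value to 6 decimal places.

6.918207

r = 2: numerator weight 4, denominator 3.
A(h/2) − A(h) = 6.8939173397 − 6.8210477249 = 0.0728696148
Correction (A(h/2) − A(h))/(4 − 1) = 0.0728696148/3 = 0.0242898716
R = A(h/2) + (A(h/2) − A(h))/3 = 6.8939173397 + 0.0242898716 = 6.9182072113
Gap between inputs: 7.287e-02; correction applied: +0.0242898716.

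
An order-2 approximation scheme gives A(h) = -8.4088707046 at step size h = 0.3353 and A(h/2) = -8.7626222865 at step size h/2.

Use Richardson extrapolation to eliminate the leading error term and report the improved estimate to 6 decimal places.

Order 2 gives 2^r = 4 and 2^r − 1 = 3.
4*(-8.7626222865) − (-8.4088707046) = -26.6416184414
R = (-26.6416184414)/3 = -8.8805394805
Gap between inputs: 3.538e-01; correction applied: −0.1179171940.

-8.880539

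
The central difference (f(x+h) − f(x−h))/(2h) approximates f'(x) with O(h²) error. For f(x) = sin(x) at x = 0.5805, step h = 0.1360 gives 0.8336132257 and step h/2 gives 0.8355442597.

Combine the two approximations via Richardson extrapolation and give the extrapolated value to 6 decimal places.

Method order is 2; weight 2^2 = 4.
Top: 4(0.8355442597) − (0.8336132257) = 2.5085638131
2.5085638131 ÷ 3 = 0.8361879377

0.836188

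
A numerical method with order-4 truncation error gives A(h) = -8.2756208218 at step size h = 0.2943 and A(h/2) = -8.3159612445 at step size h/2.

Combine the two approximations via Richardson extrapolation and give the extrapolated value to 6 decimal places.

Leading term ∝ h^4; use weight 16 = 2^4.
2^4·A(h/2) = -133.0553799120; minus A(h) gives -124.7797590902.
(-124.7797590902) ÷ 15 = -8.3186506060
Shift from A(h/2): −0.0026893615.

-8.318651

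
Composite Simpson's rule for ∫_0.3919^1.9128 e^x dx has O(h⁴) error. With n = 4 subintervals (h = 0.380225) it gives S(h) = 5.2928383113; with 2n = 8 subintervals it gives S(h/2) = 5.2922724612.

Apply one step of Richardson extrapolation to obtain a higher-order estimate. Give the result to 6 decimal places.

With r = 4 the leading error scales as h^4, so the weight is 2^4 = 16.
2^4 × A(h/2) = 84.6763593792; minus A(h) gives 79.3835210679.
Divide by 2^4 − 1 = 15.
79.3835210679 ÷ 15 = 5.2922347379
Shift from A(h/2): −0.0000377233.

5.292235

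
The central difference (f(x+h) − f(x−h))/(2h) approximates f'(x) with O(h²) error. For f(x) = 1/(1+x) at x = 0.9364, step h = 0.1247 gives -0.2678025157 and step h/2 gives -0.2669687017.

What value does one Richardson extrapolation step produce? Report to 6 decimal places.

-0.266691

r = 2, so 2^r = 4.
4·(-0.2669687017) = -1.0678748068; (-1.0678748068) − (-0.2678025157) = -0.8000722911
R = (-0.8000722911)/3 = -0.2666907637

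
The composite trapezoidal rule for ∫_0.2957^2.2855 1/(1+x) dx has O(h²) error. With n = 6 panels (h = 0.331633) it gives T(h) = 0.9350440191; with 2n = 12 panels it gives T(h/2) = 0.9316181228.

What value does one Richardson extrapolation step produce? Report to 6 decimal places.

0.930476

Order 2 gives 2^r = 4 and 2^r − 1 = 3.
Weighted: 3.7264724912 − 0.9350440191 = 2.7914284721
Divide by 2^2 − 1 = 3.
R = 2.7914284721/3 = 0.9304761574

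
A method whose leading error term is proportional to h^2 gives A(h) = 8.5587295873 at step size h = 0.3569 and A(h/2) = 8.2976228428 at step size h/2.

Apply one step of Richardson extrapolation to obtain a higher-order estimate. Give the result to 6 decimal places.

Error is O(h^2); halving h shrinks it by 2^2 = 4.
Top: 4(8.2976228428) − (8.5587295873) = 24.6317617839
Denominator 4 − 1 = 3.
R = 24.6317617839/3 = 8.2105872613
Shift from A(h/2): −0.0870355815.

8.210587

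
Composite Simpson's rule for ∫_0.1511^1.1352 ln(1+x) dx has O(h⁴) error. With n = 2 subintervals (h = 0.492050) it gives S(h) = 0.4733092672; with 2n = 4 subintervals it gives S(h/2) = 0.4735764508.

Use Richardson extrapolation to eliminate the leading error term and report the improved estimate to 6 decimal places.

The method has order 4: 2^4 = 16.
Difference of the inputs: 0.4735764508 − 0.4733092672 = 0.0002671836
Correction (A(h/2) − A(h))/(16 − 1) = 0.0002671836/15 = 0.0000178122
R = 0.4735764508 + 0.0000178122 = 0.4735942630
Correction |R − A(h/2)| = 1.781e-05; gap |A(h/2) − A(h)| = 2.672e-04.

0.473594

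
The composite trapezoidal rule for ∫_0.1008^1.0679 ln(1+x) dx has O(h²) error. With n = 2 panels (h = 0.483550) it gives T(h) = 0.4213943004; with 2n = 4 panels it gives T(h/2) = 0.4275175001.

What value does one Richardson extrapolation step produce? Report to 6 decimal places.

Leading term ∝ h^2; use weight 4 = 2^2.
4*0.4275175001 − 0.4213943004 = 1.2886757000
Extrapolated: 1.2886757000 / 3 = 0.4295585667
Gap between inputs: 6.123e-03; correction applied: +0.0020410666.

0.429559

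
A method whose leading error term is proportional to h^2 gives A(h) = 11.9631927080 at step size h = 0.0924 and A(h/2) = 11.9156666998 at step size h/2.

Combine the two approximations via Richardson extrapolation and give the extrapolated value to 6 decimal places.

11.899825

r = 2, so 2^r = 4.
4*11.9156666998 = 47.6626667992; subtract 11.9631927080 → 35.6994740912
Extrapolated: 35.6994740912 / 3 = 11.8998246971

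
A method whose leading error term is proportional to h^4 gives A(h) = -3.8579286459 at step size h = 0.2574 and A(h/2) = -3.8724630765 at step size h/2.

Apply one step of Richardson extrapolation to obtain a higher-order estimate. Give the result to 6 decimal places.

-3.873432

Error is O(h^4); halving h shrinks it by 2^4 = 16.
Numerator 16 × A(h/2) − A(h) = 16 × (-3.8724630765) − (-3.8579286459) = -58.1014805781
R = (-58.1014805781)/15 = -3.8734320385
Gap between inputs: 1.453e-02; correction applied: −0.0009689620.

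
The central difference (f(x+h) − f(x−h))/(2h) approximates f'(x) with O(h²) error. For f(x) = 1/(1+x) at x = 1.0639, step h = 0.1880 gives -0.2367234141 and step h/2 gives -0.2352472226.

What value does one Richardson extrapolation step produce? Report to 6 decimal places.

With r = 2 the leading error scales as h^2, so the weight is 2^2 = 4.
Numerator 4×A(h/2) − A(h) = 4×(-0.2352472226) − (-0.2367234141) = -0.7042654763
Divide by 2^2 − 1 = 3.
(4×(-0.2352472226) − (-0.2367234141))/(4 − 1) = -0.2347551588

-0.234755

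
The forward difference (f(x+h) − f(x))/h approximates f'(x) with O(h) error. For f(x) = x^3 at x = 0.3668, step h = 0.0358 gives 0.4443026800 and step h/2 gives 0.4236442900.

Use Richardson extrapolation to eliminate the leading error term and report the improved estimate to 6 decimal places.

Error is O(h^1); halving h shrinks it by 2^1 = 2.
Top: 2(0.4236442900) − (0.4443026800) = 0.4029859000
Divide by 2^1 − 1 = 1.
(2×0.4236442900 − 0.4443026800)/(2 − 1) = 0.4029859000
Shift from A(h/2): −0.0206583900.

0.402986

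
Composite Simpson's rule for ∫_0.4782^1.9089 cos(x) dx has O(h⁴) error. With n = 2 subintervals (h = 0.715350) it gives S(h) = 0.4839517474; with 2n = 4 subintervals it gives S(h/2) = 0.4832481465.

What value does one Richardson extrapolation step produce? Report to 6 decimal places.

The method has order 4: 2^4 = 16.
2^4 × A(h/2) = 7.7319703440; minus A(h) gives 7.2480185966.
Extrapolated: 7.2480185966 / 15 = 0.4832012398
Gap between inputs: 7.036e-04; correction applied: −0.0000469067.

0.483201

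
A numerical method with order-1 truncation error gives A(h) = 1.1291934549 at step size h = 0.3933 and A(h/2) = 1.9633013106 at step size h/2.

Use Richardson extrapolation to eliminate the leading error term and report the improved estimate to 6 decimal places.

2.797409

The method has order 1: 2^1 = 2.
2·1.9633013106 = 3.9266026212; 3.9266026212 − 1.1291934549 = 2.7974091663
Extrapolated: 2.7974091663 / 1 = 2.7974091663
Shift from A(h/2): +0.8341078557.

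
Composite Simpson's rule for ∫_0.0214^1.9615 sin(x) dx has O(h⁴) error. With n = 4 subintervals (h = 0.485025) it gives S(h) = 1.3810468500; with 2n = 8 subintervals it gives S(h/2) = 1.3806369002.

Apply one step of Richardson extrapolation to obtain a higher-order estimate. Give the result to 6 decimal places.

With r = 4 the leading error scales as h^4, so the weight is 2^4 = 16.
2^4·A(h/2) = 22.0901904032; minus A(h) gives 20.7091435532.
Denominator 16 − 1 = 15.
Extrapolated: 20.7091435532 / 15 = 1.3806095702
Correction |R − A(h/2)| = 2.733e-05; gap |A(h/2) − A(h)| = 4.099e-04.

1.380610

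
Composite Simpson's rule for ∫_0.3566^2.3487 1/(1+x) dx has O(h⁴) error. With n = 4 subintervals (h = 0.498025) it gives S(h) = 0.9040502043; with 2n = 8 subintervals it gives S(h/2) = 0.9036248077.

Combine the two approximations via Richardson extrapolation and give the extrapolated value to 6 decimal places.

0.903596

r = 4: numerator weight 16, denominator 15.
16×0.9036248077 = 14.4579969232; subtract 0.9040502043 → 13.5539467189
Divide by 2^4 − 1 = 15.
Extrapolated: 13.5539467189 / 15 = 0.9035964479
Shift from A(h/2): −0.0000283598.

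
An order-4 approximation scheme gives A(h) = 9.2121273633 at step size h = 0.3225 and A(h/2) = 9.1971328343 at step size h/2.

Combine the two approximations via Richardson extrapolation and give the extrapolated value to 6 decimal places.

9.196133

Method order is 4; weight 2^4 = 16.
A(h/2) − A(h) = 9.1971328343 − 9.2121273633 = -0.0149945290
Correction (A(h/2) − A(h))/(16 − 1) = (-0.0149945290)/15 = -0.0009996353
R = A(h/2) + (A(h/2) − A(h))/15 = 9.1971328343 − 0.0009996353 = 9.1961331990
Gap between inputs: 1.499e-02; correction applied: −0.0009996353.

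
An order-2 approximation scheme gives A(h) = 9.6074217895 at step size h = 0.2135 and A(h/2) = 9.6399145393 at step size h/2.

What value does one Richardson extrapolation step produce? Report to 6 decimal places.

9.650745

r = 2, so 2^r = 4.
Difference of the inputs: 9.6399145393 − 9.6074217895 = 0.0324927498
Correction (A(h/2) − A(h))/(4 − 1) = 0.0324927498/3 = 0.0108309166
R = A(h/2) + (A(h/2) − A(h))/3 = 9.6399145393 + 0.0108309166 = 9.6507454559
Correction |R − A(h/2)| = 1.083e-02; gap |A(h/2) − A(h)| = 3.249e-02.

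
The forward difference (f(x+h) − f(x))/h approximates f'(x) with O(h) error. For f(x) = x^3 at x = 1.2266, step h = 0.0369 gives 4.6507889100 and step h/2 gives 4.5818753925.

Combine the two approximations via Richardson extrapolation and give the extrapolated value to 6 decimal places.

4.512962

Error is O(h^1); halving h shrinks it by 2^1 = 2.
2 × 4.5818753925 = 9.1637507850; subtract 4.6507889100 → 4.5129618750
R = 4.5129618750/1 = 4.5129618750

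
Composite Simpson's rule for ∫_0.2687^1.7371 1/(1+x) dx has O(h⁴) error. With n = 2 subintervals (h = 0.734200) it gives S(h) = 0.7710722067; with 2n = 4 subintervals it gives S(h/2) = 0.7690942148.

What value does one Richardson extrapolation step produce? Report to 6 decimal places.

0.768962

Order 4 gives 2^r = 16 and 2^r − 1 = 15.
Weighted: 12.3055074368 − 0.7710722067 = 11.5344352301
Denominator 16 − 1 = 15.
Result: 0.7689623487
Shift from A(h/2): −0.0001318661.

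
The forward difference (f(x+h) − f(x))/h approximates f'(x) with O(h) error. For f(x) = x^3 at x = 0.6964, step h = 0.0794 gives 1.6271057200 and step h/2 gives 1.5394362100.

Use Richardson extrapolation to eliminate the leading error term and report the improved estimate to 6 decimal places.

1.451767

With r = 1 the leading error scales as h^1, so the weight is 2^1 = 2.
2·1.5394362100 − 1.6271057200 = 1.4517667000
Denominator 2 − 1 = 1.
Result: 1.4517667000
Shift from A(h/2): −0.0876695100.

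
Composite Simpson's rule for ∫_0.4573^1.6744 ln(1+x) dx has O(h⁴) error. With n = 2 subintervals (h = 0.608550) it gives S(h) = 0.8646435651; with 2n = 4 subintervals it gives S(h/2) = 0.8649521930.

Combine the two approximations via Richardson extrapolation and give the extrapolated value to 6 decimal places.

Method order is 4; weight 2^4 = 16.
Numerator 16 × A(h/2) − A(h) = 16 × 0.8649521930 − 0.8646435651 = 12.9745915229
(16 × 0.8649521930 − 0.8646435651)/(16 − 1) = 0.8649727682

0.864973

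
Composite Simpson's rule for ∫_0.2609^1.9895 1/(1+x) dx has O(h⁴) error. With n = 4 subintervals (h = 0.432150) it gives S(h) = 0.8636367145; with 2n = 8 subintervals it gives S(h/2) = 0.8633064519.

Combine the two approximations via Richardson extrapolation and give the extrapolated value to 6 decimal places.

r = 4: numerator weight 16, denominator 15.
16*0.8633064519 = 13.8129032304; 13.8129032304 − 0.8636367145 = 12.9492665159
Divide by 2^4 − 1 = 15.
R = 12.9492665159/15 = 0.8632844344

0.863284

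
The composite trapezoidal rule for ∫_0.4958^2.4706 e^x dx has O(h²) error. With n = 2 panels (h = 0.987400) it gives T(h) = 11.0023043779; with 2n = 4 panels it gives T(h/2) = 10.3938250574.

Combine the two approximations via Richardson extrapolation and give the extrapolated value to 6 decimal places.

10.190999

The method has order 2: 2^2 = 4.
4 × 10.3938250574 = 41.5753002296; subtract 11.0023043779 → 30.5729958517
R = 30.5729958517/3 = 10.1909986172
Gap between inputs: 6.085e-01; correction applied: −0.2028264402.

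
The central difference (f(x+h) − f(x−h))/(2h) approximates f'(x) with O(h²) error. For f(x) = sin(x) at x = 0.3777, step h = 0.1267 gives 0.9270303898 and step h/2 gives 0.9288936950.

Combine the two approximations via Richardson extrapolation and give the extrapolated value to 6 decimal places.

Error is O(h^2); halving h shrinks it by 2^2 = 4.
4×0.9288936950 = 3.7155747800; 3.7155747800 − 0.9270303898 = 2.7885443902
Extrapolated: 2.7885443902 / 3 = 0.9295147967

0.929515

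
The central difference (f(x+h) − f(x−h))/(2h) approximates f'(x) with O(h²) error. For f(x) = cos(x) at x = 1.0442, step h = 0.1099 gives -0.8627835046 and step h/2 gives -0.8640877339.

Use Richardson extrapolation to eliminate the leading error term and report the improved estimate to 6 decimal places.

-0.864522

Method order is 2; weight 2^2 = 4.
2^2·A(h/2) = -3.4563509356; minus A(h) gives -2.5935674310.
(4·(-0.8640877339) − (-0.8627835046))/(4 − 1) = -0.8645224770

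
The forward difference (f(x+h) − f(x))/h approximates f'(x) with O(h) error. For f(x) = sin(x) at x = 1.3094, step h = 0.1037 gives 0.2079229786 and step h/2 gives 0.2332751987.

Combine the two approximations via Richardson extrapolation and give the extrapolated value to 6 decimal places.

With r = 1 the leading error scales as h^1, so the weight is 2^1 = 2.
2^1*A(h/2) = 0.4665503974; minus A(h) gives 0.2586274188.
Denominator 2 − 1 = 1.
(2*0.2332751987 − 0.2079229786)/(2 − 1) = 0.2586274188

0.258627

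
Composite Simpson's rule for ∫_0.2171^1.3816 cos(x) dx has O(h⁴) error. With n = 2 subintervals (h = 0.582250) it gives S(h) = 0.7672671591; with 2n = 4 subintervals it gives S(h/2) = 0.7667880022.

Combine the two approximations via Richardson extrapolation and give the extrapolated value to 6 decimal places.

The method has order 4: 2^4 = 16.
Top: 16(0.7667880022) − (0.7672671591) = 11.5013408761
(16 × 0.7667880022 − 0.7672671591)/(16 − 1) = 0.7667560584
Gap between inputs: 4.792e-04; correction applied: −0.0000319438.

0.766756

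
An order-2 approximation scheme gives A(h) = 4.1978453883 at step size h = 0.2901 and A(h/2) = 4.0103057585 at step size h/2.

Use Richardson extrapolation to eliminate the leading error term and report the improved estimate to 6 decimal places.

3.947793

Method order is 2; weight 2^2 = 4.
4·4.0103057585 = 16.0412230340; 16.0412230340 − 4.1978453883 = 11.8433776457
Extrapolated: 11.8433776457 / 3 = 3.9477925486
Shift from A(h/2): −0.0625132099.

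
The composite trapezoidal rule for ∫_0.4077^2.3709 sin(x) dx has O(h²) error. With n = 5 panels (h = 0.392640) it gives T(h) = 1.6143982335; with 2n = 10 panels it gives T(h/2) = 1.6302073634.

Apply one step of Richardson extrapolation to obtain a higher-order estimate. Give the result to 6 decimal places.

1.635477

The method has order 2: 2^2 = 4.
4*1.6302073634 − 1.6143982335 = 4.9064312201
Divide by 2^2 − 1 = 3.
R = 4.9064312201/3 = 1.6354770734
Correction |R − A(h/2)| = 5.270e-03; gap |A(h/2) − A(h)| = 1.581e-02.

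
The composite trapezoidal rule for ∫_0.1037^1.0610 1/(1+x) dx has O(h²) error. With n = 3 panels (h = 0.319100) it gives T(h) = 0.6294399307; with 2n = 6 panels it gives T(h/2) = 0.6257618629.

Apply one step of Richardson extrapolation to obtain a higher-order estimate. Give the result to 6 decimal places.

r = 2, so 2^r = 4.
Numerator 4·A(h/2) − A(h) = 4·0.6257618629 − 0.6294399307 = 1.8736075209
Divide by 2^2 − 1 = 3.
R = 1.8736075209/3 = 0.6245358403

0.624536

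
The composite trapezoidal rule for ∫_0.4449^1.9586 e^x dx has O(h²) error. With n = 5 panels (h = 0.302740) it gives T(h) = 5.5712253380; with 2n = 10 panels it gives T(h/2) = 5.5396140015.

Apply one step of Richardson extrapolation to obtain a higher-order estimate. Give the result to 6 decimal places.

r = 2, so 2^r = 4.
Numerator 4 × A(h/2) − A(h) = 4 × 5.5396140015 − 5.5712253380 = 16.5872306680
(4 × 5.5396140015 − 5.5712253380)/(4 − 1) = 5.5290768893
Correction |R − A(h/2)| = 1.054e-02; gap |A(h/2) − A(h)| = 3.161e-02.

5.529077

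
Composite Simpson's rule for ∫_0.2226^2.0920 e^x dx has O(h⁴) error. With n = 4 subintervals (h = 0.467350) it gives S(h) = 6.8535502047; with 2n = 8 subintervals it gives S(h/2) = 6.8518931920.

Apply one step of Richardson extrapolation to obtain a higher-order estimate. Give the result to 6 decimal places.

Error is O(h^4); halving h shrinks it by 2^4 = 16.
A(h/2) − A(h) = 6.8518931920 − 6.8535502047 = -0.0016570127
Divide by 2^4 − 1 = 15: (-0.0016570127)/15 = -0.0001104675
R = 6.8518931920 − 0.0001104675 = 6.8517827245

6.851783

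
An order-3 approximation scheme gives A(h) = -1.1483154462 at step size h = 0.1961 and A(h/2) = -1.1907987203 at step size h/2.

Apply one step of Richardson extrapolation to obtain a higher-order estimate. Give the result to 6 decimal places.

The method has order 3: 2^3 = 8.
2^3·A(h/2) = -9.5263897624; minus A(h) gives -8.3780743162.
R = (-8.3780743162)/7 = -1.1968677595
Correction |R − A(h/2)| = 6.069e-03; gap |A(h/2) − A(h)| = 4.248e-02.

-1.196868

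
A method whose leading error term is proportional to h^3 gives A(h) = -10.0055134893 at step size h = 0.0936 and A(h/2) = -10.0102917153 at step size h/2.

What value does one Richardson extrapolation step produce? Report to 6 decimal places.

-10.010974

Error is O(h^3); halving h shrinks it by 2^3 = 8.
8×(-10.0102917153) = -80.0823337224; (-80.0823337224) − (-10.0055134893) = -70.0768202331
Extrapolated: (-70.0768202331) / 7 = -10.0109743190
Correction |R − A(h/2)| = 6.826e-04; gap |A(h/2) − A(h)| = 4.778e-03.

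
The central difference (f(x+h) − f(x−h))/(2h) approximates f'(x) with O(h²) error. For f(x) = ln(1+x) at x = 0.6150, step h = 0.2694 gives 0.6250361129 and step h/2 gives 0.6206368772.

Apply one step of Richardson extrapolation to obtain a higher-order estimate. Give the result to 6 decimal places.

Method order is 2; weight 2^2 = 4.
4*0.6206368772 − 0.6250361129 = 1.8575113959
1.8575113959 ÷ 3 = 0.6191704653
Gap between inputs: 4.399e-03; correction applied: −0.0014664119.

0.619170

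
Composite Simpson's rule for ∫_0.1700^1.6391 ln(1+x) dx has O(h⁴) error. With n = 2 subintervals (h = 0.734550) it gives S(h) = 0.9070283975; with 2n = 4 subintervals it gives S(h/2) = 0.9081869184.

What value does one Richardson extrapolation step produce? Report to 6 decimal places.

0.908264

r = 4, so 2^r = 16.
Numerator 16·A(h/2) − A(h) = 16·0.9081869184 − 0.9070283975 = 13.6239622969
Denominator 16 − 1 = 15.
Result: 0.9082641531
Shift from A(h/2): +0.0000772347.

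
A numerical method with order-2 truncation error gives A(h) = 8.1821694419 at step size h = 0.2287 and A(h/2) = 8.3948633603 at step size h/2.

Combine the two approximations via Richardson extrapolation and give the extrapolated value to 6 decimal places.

r = 2, so 2^r = 4.
4 × 8.3948633603 = 33.5794534412; 33.5794534412 − 8.1821694419 = 25.3972839993
Extrapolated: 25.3972839993 / 3 = 8.4657613331

8.465761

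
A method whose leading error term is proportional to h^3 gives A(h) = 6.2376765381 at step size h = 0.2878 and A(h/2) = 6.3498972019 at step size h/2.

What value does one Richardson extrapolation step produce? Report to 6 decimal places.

6.365929

Leading term ∝ h^3; use weight 8 = 2^3.
Top: 8(6.3498972019) − (6.2376765381) = 44.5615010771
R = 44.5615010771/7 = 6.3659287253
Gap between inputs: 1.122e-01; correction applied: +0.0160315234.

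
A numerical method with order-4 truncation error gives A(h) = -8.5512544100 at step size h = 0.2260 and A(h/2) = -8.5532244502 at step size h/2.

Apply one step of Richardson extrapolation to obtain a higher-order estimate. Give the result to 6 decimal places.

Leading term ∝ h^4; use weight 16 = 2^4.
16×(-8.5532244502) = -136.8515912032; (-136.8515912032) − (-8.5512544100) = -128.3003367932
(16×(-8.5532244502) − (-8.5512544100))/(16 − 1) = -8.5533557862
Shift from A(h/2): −0.0001313360.

-8.553356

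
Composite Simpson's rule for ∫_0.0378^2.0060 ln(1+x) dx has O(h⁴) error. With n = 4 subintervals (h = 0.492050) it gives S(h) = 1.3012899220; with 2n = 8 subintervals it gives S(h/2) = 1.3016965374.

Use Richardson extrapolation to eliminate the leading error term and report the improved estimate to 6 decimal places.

1.301724

Order 4 gives 2^r = 16 and 2^r − 1 = 15.
2^4*A(h/2) = 20.8271445984; minus A(h) gives 19.5258546764.
R = 19.5258546764/15 = 1.3017236451
Gap between inputs: 4.066e-04; correction applied: +0.0000271077.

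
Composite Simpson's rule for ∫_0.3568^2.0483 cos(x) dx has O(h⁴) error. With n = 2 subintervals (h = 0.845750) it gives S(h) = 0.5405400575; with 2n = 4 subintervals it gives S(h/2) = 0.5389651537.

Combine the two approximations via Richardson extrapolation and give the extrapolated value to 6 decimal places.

0.538860

Error is O(h^4); halving h shrinks it by 2^4 = 16.
Top: 16(0.5389651537) − (0.5405400575) = 8.0829024017
(16 × 0.5389651537 − 0.5405400575)/(16 − 1) = 0.5388601601
Correction |R − A(h/2)| = 1.050e-04; gap |A(h/2) − A(h)| = 1.575e-03.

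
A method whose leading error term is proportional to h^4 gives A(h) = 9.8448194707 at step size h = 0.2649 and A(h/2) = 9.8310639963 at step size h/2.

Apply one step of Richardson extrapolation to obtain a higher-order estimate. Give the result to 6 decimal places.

9.830147

r = 4: numerator weight 16, denominator 15.
2^4·A(h/2) = 157.2970239408; minus A(h) gives 147.4522044701.
Denominator 16 − 1 = 15.
So the Richardson estimate is 9.8301469647.
Gap between inputs: 1.376e-02; correction applied: −0.0009170316.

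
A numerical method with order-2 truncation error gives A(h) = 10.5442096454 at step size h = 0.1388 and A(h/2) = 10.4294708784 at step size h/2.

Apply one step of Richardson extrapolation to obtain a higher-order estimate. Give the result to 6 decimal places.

10.391225

Order 2 gives 2^r = 4 and 2^r − 1 = 3.
2^2*A(h/2) = 41.7178835136; minus A(h) gives 31.1736738682.
Denominator 4 − 1 = 3.
R = 31.1736738682/3 = 10.3912246227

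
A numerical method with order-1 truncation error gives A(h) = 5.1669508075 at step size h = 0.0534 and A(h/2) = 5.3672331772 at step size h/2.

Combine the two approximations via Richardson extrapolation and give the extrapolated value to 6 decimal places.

5.567516

With r = 1 the leading error scales as h^1, so the weight is 2^1 = 2.
A(h/2) − A(h) = 5.3672331772 − 5.1669508075 = 0.2002823697
Correction (A(h/2) − A(h))/(2 − 1) = 0.2002823697/1 = 0.2002823697
R = 5.3672331772 + 0.2002823697 = 5.5675155469
Shift from A(h/2): +0.2002823697.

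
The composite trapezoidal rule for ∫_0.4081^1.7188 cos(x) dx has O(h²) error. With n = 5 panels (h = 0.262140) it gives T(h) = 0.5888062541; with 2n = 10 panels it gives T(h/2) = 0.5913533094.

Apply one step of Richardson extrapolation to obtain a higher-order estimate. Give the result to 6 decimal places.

r = 2: numerator weight 4, denominator 3.
Top: 4(0.5913533094) − (0.5888062541) = 1.7766069835
Denominator 4 − 1 = 3.
Extrapolated: 1.7766069835 / 3 = 0.5922023278

0.592202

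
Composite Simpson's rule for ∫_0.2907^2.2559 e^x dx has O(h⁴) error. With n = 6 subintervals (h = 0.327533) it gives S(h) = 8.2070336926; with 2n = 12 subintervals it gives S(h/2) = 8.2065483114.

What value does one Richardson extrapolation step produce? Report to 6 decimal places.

r = 4, so 2^r = 16.
Top: 16(8.2065483114) − (8.2070336926) = 123.0977392898
123.0977392898 ÷ 15 = 8.2065159527
Gap between inputs: 4.854e-04; correction applied: −0.0000323587.

8.206516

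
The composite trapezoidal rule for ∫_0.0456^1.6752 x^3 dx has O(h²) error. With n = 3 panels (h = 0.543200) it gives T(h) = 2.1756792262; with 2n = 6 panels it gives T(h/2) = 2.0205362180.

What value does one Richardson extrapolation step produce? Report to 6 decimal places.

1.968822

Leading term ∝ h^2; use weight 4 = 2^2.
Top: 4(2.0205362180) − (2.1756792262) = 5.9064656458
(4×2.0205362180 − 2.1756792262)/(4 − 1) = 1.9688218819
Gap between inputs: 1.551e-01; correction applied: −0.0517143361.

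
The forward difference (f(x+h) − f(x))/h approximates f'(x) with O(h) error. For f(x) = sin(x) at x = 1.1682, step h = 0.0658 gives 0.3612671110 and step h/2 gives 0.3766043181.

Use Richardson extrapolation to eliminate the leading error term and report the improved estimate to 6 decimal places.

r = 1: numerator weight 2, denominator 1.
A(h/2) − A(h) = 0.3766043181 − 0.3612671110 = 0.0153372071
Correction (A(h/2) − A(h))/(2 − 1) = 0.0153372071/1 = 0.0153372071
R = A(h/2) + (A(h/2) − A(h))/1 = 0.3766043181 + 0.0153372071 = 0.3919415252
Shift from A(h/2): +0.0153372071.

0.391942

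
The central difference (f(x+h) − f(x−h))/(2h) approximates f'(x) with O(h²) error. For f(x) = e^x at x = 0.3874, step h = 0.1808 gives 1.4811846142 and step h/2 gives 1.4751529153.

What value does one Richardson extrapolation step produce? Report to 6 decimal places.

1.473142

Order 2 gives 2^r = 4 and 2^r − 1 = 3.
2^2·A(h/2) = 5.9006116612; minus A(h) gives 4.4194270470.
(4·1.4751529153 − 1.4811846142)/(4 − 1) = 1.4731423490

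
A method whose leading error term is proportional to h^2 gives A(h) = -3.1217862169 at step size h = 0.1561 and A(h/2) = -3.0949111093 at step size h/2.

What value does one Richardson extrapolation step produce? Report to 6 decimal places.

-3.085953

With r = 2 the leading error scales as h^2, so the weight is 2^2 = 4.
Weighted: (-12.3796444372) − (-3.1217862169) = -9.2578582203
Denominator 4 − 1 = 3.
Extrapolated: (-9.2578582203) / 3 = -3.0859527401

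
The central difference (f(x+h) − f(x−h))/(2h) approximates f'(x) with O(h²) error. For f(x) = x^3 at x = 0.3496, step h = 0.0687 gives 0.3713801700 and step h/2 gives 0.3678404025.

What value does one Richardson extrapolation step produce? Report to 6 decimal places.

0.366660

Leading term ∝ h^2; use weight 4 = 2^2.
A(h/2) − A(h) = 0.3678404025 − 0.3713801700 = -0.0035397675
Correction (A(h/2) − A(h))/(4 − 1) = (-0.0035397675)/3 = -0.0011799225
R = A(h/2) + (A(h/2) − A(h))/3 = 0.3678404025 − 0.0011799225 = 0.3666604800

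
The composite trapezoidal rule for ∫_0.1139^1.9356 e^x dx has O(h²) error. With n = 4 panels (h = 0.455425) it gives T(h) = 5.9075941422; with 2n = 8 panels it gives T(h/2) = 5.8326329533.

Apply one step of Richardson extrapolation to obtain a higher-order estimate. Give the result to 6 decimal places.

5.807646

With r = 2 the leading error scales as h^2, so the weight is 2^2 = 4.
Top: 4(5.8326329533) − (5.9075941422) = 17.4229376710
Denominator 4 − 1 = 3.
Extrapolated: 17.4229376710 / 3 = 5.8076458903
Correction |R − A(h/2)| = 2.499e-02; gap |A(h/2) − A(h)| = 7.496e-02.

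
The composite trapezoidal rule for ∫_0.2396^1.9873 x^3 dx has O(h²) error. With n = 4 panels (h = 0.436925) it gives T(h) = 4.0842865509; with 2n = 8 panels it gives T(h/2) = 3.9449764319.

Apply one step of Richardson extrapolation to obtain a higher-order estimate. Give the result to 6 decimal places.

With r = 2 the leading error scales as h^2, so the weight is 2^2 = 4.
Weighted: 15.7799057276 − 4.0842865509 = 11.6956191767
Denominator 4 − 1 = 3.
So the Richardson estimate is 3.8985397256.
Gap between inputs: 1.393e-01; correction applied: −0.0464367063.

3.898540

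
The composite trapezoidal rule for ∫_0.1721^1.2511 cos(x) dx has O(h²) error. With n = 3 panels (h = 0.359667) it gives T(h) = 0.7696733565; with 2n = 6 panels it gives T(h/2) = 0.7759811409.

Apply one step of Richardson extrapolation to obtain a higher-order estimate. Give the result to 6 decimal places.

Leading term ∝ h^2; use weight 4 = 2^2.
Numerator 4*A(h/2) − A(h) = 4*0.7759811409 − 0.7696733565 = 2.3342512071
Extrapolated: 2.3342512071 / 3 = 0.7780837357
Shift from A(h/2): +0.0021025948.

0.778084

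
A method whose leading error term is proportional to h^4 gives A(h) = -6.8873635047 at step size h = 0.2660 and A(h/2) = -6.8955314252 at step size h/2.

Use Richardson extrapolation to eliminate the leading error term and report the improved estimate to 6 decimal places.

With r = 4 the leading error scales as h^4, so the weight is 2^4 = 16.
16×(-6.8955314252) = -110.3285028032; (-110.3285028032) − (-6.8873635047) = -103.4411392985
Extrapolated: (-103.4411392985) / 15 = -6.8960759532

-6.896076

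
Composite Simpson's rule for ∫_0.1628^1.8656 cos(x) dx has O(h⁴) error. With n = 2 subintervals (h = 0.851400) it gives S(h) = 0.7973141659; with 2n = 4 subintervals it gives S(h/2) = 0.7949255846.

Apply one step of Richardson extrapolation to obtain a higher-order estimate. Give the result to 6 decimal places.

Leading term ∝ h^4; use weight 16 = 2^4.
Top: 16(0.7949255846) − (0.7973141659) = 11.9214951877
Divide by 2^4 − 1 = 15.
(16 × 0.7949255846 − 0.7973141659)/(16 − 1) = 0.7947663458
Gap between inputs: 2.389e-03; correction applied: −0.0001592388.

0.794766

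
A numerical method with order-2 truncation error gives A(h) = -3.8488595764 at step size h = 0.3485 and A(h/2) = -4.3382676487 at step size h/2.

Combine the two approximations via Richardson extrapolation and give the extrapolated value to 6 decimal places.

With r = 2 the leading error scales as h^2, so the weight is 2^2 = 4.
Top: 4(-4.3382676487) − (-3.8488595764) = -13.5042110184
Denominator 4 − 1 = 3.
(4 × (-4.3382676487) − (-3.8488595764))/(4 − 1) = -4.5014036728

-4.501404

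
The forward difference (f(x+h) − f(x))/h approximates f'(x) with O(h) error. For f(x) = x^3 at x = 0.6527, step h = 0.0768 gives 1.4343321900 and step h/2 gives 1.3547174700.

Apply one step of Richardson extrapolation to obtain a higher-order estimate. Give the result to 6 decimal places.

1.275103

Leading term ∝ h^1; use weight 2 = 2^1.
Top: 2(1.3547174700) − (1.4343321900) = 1.2751027500
Extrapolated: 1.2751027500 / 1 = 1.2751027500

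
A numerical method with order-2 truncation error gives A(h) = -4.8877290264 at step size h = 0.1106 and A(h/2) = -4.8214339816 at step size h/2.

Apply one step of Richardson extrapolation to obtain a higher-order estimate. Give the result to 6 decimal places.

-4.799336

Leading term ∝ h^2; use weight 4 = 2^2.
4*(-4.8214339816) − (-4.8877290264) = -14.3980069000
Extrapolated: (-14.3980069000) / 3 = -4.7993356333
Gap between inputs: 6.630e-02; correction applied: +0.0220983483.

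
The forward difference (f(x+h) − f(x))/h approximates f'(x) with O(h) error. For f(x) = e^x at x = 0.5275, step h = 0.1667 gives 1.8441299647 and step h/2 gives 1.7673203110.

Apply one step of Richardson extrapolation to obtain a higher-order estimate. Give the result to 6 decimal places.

The method has order 1: 2^1 = 2.
Top: 2(1.7673203110) − (1.8441299647) = 1.6905106573
1.6905106573 ÷ 1 = 1.6905106573

1.690511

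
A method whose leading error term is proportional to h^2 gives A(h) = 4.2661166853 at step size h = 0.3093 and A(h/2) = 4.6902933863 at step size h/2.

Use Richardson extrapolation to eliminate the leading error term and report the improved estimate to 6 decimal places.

Order 2 gives 2^r = 4 and 2^r − 1 = 3.
4*4.6902933863 = 18.7611735452; 18.7611735452 − 4.2661166853 = 14.4950568599
Divide by 2^2 − 1 = 3.
Result: 4.8316856200

4.831686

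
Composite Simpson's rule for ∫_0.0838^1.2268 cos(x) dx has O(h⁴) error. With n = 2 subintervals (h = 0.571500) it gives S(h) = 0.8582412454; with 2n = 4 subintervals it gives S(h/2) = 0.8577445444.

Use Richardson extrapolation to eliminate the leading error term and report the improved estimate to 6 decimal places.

0.857711

With r = 4 the leading error scales as h^4, so the weight is 2^4 = 16.
Top: 16(0.8577445444) − (0.8582412454) = 12.8656714650
R = 12.8656714650/15 = 0.8577114310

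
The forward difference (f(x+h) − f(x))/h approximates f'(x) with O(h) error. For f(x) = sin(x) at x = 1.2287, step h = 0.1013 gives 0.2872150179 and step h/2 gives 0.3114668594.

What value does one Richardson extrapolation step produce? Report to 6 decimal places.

r = 1: numerator weight 2, denominator 1.
Weighted: 0.6229337188 − 0.2872150179 = 0.3357187009
R = 0.3357187009/1 = 0.3357187009
Gap between inputs: 2.425e-02; correction applied: +0.0242518415.

0.335719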